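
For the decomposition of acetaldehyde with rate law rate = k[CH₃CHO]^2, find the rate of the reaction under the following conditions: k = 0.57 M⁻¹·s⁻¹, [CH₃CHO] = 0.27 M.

0.04155 M/s

Step 1: Identify the rate law: rate = k[CH₃CHO]^2
Step 2: Substitute values: rate = 0.57 × (0.27)^2
Step 3: Calculate: rate = 0.57 × 0.0729 = 0.041553 M/s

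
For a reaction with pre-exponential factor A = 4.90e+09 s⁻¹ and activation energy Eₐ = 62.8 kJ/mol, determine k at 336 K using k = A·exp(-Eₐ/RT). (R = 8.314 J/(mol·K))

8.45e-01 s⁻¹

Step 1: Use the Arrhenius equation: k = A × exp(-Eₐ/RT)
Step 2: Convert Eₐ to J/mol: 62.8 kJ/mol = 62800 J/mol
Step 3: Calculate the exponent: -Eₐ/(RT) = -62800/(8.314 × 336) = -22.48073
Step 4: k = 4.90e+09 × exp(-22.48073)
Step 5: k = 4.90e+09 × 1.72482e-10 = 8.4516e-01 s⁻¹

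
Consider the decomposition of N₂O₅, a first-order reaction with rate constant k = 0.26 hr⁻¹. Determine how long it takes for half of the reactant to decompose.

2.666 hr

Step 1: For a first-order reaction, t₁/₂ = ln(2)/k
Step 2: t₁/₂ = ln(2)/0.26
Step 3: t₁/₂ = 0.6931/0.26 = 2.666 hr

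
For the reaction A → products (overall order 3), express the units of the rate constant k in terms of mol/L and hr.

(mol/L)⁻²·hr⁻¹

Step 1: For overall order n, rate = k × (concentration)^n.
Step 2: Rate has units mol/L·hr⁻¹; concentration term has units (mol/L)^3.
Step 3: k = rate / (concentration)^n, so units of k = (mol/L)^(1-3)·hr⁻¹ = (mol/L)⁻²·hr⁻¹.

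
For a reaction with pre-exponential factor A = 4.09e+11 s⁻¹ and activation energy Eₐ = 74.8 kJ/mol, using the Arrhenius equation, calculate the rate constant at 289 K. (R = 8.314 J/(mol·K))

1.24e-02 s⁻¹

Step 1: Use the Arrhenius equation: k = A × exp(-Eₐ/RT)
Step 2: Convert Eₐ to J/mol: 74.8 kJ/mol = 74800 J/mol
Step 3: Calculate the exponent: -Eₐ/(RT) = -74800/(8.314 × 289) = -31.13105
Step 4: k = 4.09e+11 × exp(-31.13105)
Step 5: k = 4.09e+11 × 3.01965e-14 = 1.2350e-02 s⁻¹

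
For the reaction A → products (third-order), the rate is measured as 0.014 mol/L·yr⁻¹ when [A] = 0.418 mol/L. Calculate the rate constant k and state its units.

0.1917 (mol/L)⁻²·yr⁻¹

Step 1: rate = k[A]^3, so k = rate / [A]^3.
Step 2: k = 0.014 / (0.418)^3 = 0.014 / 0.07303.
Step 3: k = 0.1917 (mol/L)⁻²·yr⁻¹.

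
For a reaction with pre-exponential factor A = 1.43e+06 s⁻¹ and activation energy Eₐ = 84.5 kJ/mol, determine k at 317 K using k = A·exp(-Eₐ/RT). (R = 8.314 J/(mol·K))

1.70e-08 s⁻¹

Step 1: Use the Arrhenius equation: k = A × exp(-Eₐ/RT)
Step 2: Convert Eₐ to J/mol: 84.5 kJ/mol = 84500 J/mol
Step 3: Calculate the exponent: -Eₐ/(RT) = -84500/(8.314 × 317) = -32.06176
Step 4: k = 1.43e+06 × exp(-32.06176)
Step 5: k = 1.43e+06 × 1.19057e-14 = 1.7025e-08 s⁻¹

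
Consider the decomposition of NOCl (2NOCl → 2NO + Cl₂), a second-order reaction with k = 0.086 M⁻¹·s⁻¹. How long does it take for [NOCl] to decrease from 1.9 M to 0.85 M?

7.56 s

Step 1: For second-order: t = (1/[NOCl] - 1/[NOCl]₀)/k
Step 2: t = (1/0.85 - 1/1.9)/0.086
Step 3: t = (1.176 - 0.5263)/0.086
Step 4: t = 0.6502/0.086 = 7.56 s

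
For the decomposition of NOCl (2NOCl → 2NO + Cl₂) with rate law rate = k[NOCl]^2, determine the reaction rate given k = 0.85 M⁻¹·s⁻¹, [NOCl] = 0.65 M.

0.3591 M/s

Step 1: Identify the rate law: rate = k[NOCl]^2
Step 2: Substitute values: rate = 0.85 × (0.65)^2
Step 3: Calculate: rate = 0.85 × 0.4225 = 0.359125 M/s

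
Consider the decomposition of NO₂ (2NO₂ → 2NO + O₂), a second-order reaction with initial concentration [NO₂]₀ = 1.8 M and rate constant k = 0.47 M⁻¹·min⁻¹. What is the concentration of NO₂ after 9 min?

0.209 M

Step 1: For a second-order reaction: 1/[NO₂] = 1/[NO₂]₀ + kt
Step 2: 1/[NO₂] = 1/1.8 + 0.47 × 9
Step 3: 1/[NO₂] = 0.5556 + 4.23 = 4.786
Step 4: [NO₂] = 1/4.786 = 0.209 M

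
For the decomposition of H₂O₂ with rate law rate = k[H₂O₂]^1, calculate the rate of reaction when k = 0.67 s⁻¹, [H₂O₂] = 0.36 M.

0.2412 M/s

Step 1: Identify the rate law: rate = k[H₂O₂]^1
Step 2: Substitute values: rate = 0.67 × (0.36)^1
Step 3: Calculate: rate = 0.67 × 0.36 = 0.2412 M/s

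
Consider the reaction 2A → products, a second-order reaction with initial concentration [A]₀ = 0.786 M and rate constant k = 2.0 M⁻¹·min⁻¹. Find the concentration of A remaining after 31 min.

0.0158 M

Step 1: For a second-order reaction: 1/[A] = 1/[A]₀ + kt
Step 2: 1/[A] = 1/0.786 + 2.0 × 31
Step 3: 1/[A] = 1.272 + 62 = 63.27
Step 4: [A] = 1/63.27 = 0.0158 M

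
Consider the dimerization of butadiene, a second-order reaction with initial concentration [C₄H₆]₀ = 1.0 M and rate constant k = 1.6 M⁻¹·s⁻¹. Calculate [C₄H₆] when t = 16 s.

0.03759 M

Step 1: For a second-order reaction: 1/[C₄H₆] = 1/[C₄H₆]₀ + kt
Step 2: 1/[C₄H₆] = 1/1.0 + 1.6 × 16
Step 3: 1/[C₄H₆] = 1 + 25.6 = 26.6
Step 4: [C₄H₆] = 1/26.6 = 0.03759 M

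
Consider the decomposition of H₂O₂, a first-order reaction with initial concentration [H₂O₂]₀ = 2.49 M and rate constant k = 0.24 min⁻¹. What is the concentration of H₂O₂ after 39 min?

0.0002144 M

Step 1: For a first-order reaction: [H₂O₂] = [H₂O₂]₀ × e^(-kt)
Step 2: [H₂O₂] = 2.49 × e^(-0.24 × 39)
Step 3: [H₂O₂] = 2.49 × e^(-9.36)
Step 4: [H₂O₂] = 2.49 × 8.61001e-05 = 0.0002144 M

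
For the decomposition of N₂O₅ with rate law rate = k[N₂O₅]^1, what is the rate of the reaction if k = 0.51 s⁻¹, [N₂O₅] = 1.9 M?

0.969 M/s

Step 1: Identify the rate law: rate = k[N₂O₅]^1
Step 2: Substitute values: rate = 0.51 × (1.9)^1
Step 3: Calculate: rate = 0.51 × 1.9 = 0.969 M/s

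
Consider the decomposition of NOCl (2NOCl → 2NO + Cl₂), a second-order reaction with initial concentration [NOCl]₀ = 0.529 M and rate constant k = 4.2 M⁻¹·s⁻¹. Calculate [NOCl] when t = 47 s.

0.005018 M

Step 1: For a second-order reaction: 1/[NOCl] = 1/[NOCl]₀ + kt
Step 2: 1/[NOCl] = 1/0.529 + 4.2 × 47
Step 3: 1/[NOCl] = 1.89 + 197.4 = 199.3
Step 4: [NOCl] = 1/199.3 = 0.005018 M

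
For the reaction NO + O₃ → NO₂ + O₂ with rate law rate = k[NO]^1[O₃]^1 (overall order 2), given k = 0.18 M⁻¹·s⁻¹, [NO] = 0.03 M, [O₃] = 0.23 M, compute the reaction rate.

0.001242 M/s

Step 1: The rate law is rate = k[NO]^1[O₃]^1, overall order = 1+1 = 2
Step 2: Substitute values: rate = 0.18 × (0.03)^1 × (0.23)^1
Step 3: rate = 0.18 × 0.03 × 0.23 = 0.001242 M/s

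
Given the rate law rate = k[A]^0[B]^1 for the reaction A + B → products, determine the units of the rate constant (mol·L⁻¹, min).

min⁻¹

Step 1: Overall order = 0 + 1 = 1.
Step 2: rate has units mol·L⁻¹·min⁻¹; [A]^0[B]^1 has units (mol·L⁻¹)^1.
Step 3: k = rate/([A]^0[B]^1), so units of k = (mol·L⁻¹)^(1-1)·min⁻¹ = min⁻¹.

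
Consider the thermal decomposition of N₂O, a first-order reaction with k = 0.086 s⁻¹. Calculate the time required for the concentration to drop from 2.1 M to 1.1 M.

7.519 s

Step 1: For first-order: t = ln([N₂O]₀/[N₂O])/k
Step 2: t = ln(2.1/1.1)/0.086
Step 3: t = ln(1.909)/0.086
Step 4: t = 0.6466/0.086 = 7.519 s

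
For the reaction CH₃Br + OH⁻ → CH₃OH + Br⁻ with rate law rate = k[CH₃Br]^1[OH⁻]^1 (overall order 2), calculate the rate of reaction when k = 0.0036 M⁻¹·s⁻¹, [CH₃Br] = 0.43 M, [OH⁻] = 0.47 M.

0.0007276 M/s

Step 1: The rate law is rate = k[CH₃Br]^1[OH⁻]^1, overall order = 1+1 = 2
Step 2: Substitute values: rate = 0.0036 × (0.43)^1 × (0.47)^1
Step 3: rate = 0.0036 × 0.43 × 0.47 = 0.00072756 M/s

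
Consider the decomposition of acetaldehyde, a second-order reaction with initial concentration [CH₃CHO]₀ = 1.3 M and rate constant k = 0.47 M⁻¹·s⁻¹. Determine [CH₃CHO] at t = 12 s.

0.156 M

Step 1: For a second-order reaction: 1/[CH₃CHO] = 1/[CH₃CHO]₀ + kt
Step 2: 1/[CH₃CHO] = 1/1.3 + 0.47 × 12
Step 3: 1/[CH₃CHO] = 0.7692 + 5.64 = 6.409
Step 4: [CH₃CHO] = 1/6.409 = 0.156 M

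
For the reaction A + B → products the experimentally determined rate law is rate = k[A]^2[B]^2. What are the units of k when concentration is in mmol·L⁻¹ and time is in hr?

(mmol·L⁻¹)⁻³·hr⁻¹

Step 1: Overall order = 2 + 2 = 4.
Step 2: rate has units mmol·L⁻¹·hr⁻¹; [A]^2[B]^2 has units (mmol·L⁻¹)^4.
Step 3: k = rate/([A]^2[B]^2), so units of k = (mmol·L⁻¹)^(1-4)·hr⁻¹ = (mmol·L⁻¹)⁻³·hr⁻¹.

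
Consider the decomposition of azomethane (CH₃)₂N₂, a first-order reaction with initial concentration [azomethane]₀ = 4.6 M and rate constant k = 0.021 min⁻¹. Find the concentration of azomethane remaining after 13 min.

3.501 M

Step 1: For a first-order reaction: [azomethane] = [azomethane]₀ × e^(-kt)
Step 2: [azomethane] = 4.6 × e^(-0.021 × 13)
Step 3: [azomethane] = 4.6 × e^(-0.273)
Step 4: [azomethane] = 4.6 × 0.761093 = 3.501 M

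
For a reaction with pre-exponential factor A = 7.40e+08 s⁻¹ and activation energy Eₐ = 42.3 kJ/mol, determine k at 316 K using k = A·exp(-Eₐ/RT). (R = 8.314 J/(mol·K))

7.53e+01 s⁻¹

Step 1: Use the Arrhenius equation: k = A × exp(-Eₐ/RT)
Step 2: Convert Eₐ to J/mol: 42.3 kJ/mol = 42300 J/mol
Step 3: Calculate the exponent: -Eₐ/(RT) = -42300/(8.314 × 316) = -16.10064
Step 4: k = 7.40e+08 × exp(-16.10064)
Step 5: k = 7.40e+08 × 1.01761e-07 = 7.5303e+01 s⁻¹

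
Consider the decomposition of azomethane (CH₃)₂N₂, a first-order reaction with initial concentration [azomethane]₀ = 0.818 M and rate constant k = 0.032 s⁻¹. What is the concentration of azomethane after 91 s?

0.04447 M

Step 1: For a first-order reaction: [azomethane] = [azomethane]₀ × e^(-kt)
Step 2: [azomethane] = 0.818 × e^(-0.032 × 91)
Step 3: [azomethane] = 0.818 × e^(-2.912)
Step 4: [azomethane] = 0.818 × 0.0543669 = 0.04447 M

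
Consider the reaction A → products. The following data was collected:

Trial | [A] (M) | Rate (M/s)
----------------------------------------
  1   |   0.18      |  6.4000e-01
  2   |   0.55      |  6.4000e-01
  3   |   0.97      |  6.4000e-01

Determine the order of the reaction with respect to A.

zeroth order (0)

Step 1: Compare trials - when concentration changes, rate stays constant.
Step 2: rate₂/rate₁ = 6.4000e-01/6.4000e-01 = 1
Step 3: [A]₂/[A]₁ = 0.55/0.18 = 3.056
Step 4: Since rate ratio ≈ (conc ratio)^0, the reaction is zeroth order.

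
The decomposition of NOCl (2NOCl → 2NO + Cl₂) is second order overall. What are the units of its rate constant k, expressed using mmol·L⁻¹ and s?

(mmol·L⁻¹)⁻¹·s⁻¹

Step 1: For overall order n, rate = k × (concentration)^n.
Step 2: Rate has units mmol·L⁻¹·s⁻¹; concentration term has units (mmol·L⁻¹)^2.
Step 3: k = rate / (concentration)^n, so units of k = (mmol·L⁻¹)^(1-2)·s⁻¹ = (mmol·L⁻¹)⁻¹·s⁻¹.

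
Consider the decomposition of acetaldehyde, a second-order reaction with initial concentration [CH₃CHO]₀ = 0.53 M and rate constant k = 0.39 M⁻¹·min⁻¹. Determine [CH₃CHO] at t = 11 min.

0.1619 M

Step 1: For a second-order reaction: 1/[CH₃CHO] = 1/[CH₃CHO]₀ + kt
Step 2: 1/[CH₃CHO] = 1/0.53 + 0.39 × 11
Step 3: 1/[CH₃CHO] = 1.887 + 4.29 = 6.177
Step 4: [CH₃CHO] = 1/6.177 = 0.1619 M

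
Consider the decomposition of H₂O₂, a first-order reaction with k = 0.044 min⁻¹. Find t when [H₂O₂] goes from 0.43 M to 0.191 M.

18.44 min

Step 1: For first-order: t = ln([H₂O₂]₀/[H₂O₂])/k
Step 2: t = ln(0.43/0.191)/0.044
Step 3: t = ln(2.251)/0.044
Step 4: t = 0.8115/0.044 = 18.44 min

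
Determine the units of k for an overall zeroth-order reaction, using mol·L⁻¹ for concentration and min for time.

mol·L⁻¹·min⁻¹

Step 1: For overall order n, rate = k × (concentration)^n.
Step 2: Rate has units mol·L⁻¹·min⁻¹; concentration term has units (mol·L⁻¹)^0.
Step 3: k = rate / (concentration)^n, so units of k = (mol·L⁻¹)^(1-0)·min⁻¹ = mol·L⁻¹·min⁻¹.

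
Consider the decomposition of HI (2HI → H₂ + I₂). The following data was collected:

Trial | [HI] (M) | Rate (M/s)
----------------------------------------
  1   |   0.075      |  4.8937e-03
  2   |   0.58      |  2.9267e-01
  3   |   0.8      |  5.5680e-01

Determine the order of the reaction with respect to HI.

second order (2)

Step 1: Compare trials to find order n where rate₂/rate₁ = ([HI]₂/[HI]₁)^n
Step 2: rate₂/rate₁ = 2.9267e-01/4.8937e-03 = 59.8
Step 3: [HI]₂/[HI]₁ = 0.58/0.075 = 7.733
Step 4: n = ln(59.8)/ln(7.733) = 2.00 ≈ 2
Step 5: The reaction is second order in HI.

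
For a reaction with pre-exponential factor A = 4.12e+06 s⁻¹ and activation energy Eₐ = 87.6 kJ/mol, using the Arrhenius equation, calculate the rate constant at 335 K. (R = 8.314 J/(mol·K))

9.02e-08 s⁻¹

Step 1: Use the Arrhenius equation: k = A × exp(-Eₐ/RT)
Step 2: Convert Eₐ to J/mol: 87.6 kJ/mol = 87600 J/mol
Step 3: Calculate the exponent: -Eₐ/(RT) = -87600/(8.314 × 335) = -31.45207
Step 4: k = 4.12e+06 × exp(-31.45207)
Step 5: k = 4.12e+06 × 2.19048e-14 = 9.0248e-08 s⁻¹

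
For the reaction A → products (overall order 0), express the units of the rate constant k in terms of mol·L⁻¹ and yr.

mol·L⁻¹·yr⁻¹

Step 1: For overall order n, rate = k × (concentration)^n.
Step 2: Rate has units mol·L⁻¹·yr⁻¹; concentration term has units (mol·L⁻¹)^0.
Step 3: k = rate / (concentration)^n, so units of k = (mol·L⁻¹)^(1-0)·yr⁻¹ = mol·L⁻¹·yr⁻¹.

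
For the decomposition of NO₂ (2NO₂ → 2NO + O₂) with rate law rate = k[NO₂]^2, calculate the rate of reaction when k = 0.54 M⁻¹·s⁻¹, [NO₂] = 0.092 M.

0.004571 M/s

Step 1: Identify the rate law: rate = k[NO₂]^2
Step 2: Substitute values: rate = 0.54 × (0.092)^2
Step 3: Calculate: rate = 0.54 × 0.008464 = 0.00457056 M/s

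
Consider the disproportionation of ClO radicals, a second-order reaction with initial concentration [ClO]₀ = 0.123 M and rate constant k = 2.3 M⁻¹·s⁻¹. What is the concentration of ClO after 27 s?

0.01424 M

Step 1: For a second-order reaction: 1/[ClO] = 1/[ClO]₀ + kt
Step 2: 1/[ClO] = 1/0.123 + 2.3 × 27
Step 3: 1/[ClO] = 8.13 + 62.1 = 70.23
Step 4: [ClO] = 1/70.23 = 0.01424 M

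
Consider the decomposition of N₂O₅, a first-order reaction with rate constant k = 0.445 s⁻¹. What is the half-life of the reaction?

1.558 s

Step 1: For a first-order reaction, t₁/₂ = ln(2)/k
Step 2: t₁/₂ = ln(2)/0.445
Step 3: t₁/₂ = 0.6931/0.445 = 1.558 s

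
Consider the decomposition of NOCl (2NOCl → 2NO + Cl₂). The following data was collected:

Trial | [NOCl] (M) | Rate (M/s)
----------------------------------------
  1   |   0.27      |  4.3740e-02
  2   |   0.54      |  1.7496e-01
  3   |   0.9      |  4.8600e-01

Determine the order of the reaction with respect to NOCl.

second order (2)

Step 1: Compare trials to find order n where rate₂/rate₁ = ([NOCl]₂/[NOCl]₁)^n
Step 2: rate₂/rate₁ = 1.7496e-01/4.3740e-02 = 4
Step 3: [NOCl]₂/[NOCl]₁ = 0.54/0.27 = 2
Step 4: n = ln(4)/ln(2) = 2.00 ≈ 2
Step 5: The reaction is second order in NOCl.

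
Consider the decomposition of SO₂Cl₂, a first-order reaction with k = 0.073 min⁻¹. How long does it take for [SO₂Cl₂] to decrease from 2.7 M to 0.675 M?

18.99 min

Step 1: For first-order: t = ln([SO₂Cl₂]₀/[SO₂Cl₂])/k
Step 2: t = ln(2.7/0.675)/0.073
Step 3: t = ln(4)/0.073
Step 4: t = 1.386/0.073 = 18.99 min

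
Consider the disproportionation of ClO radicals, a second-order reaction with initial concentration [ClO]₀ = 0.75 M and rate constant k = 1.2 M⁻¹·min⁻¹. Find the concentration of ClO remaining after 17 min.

0.04601 M

Step 1: For a second-order reaction: 1/[ClO] = 1/[ClO]₀ + kt
Step 2: 1/[ClO] = 1/0.75 + 1.2 × 17
Step 3: 1/[ClO] = 1.333 + 20.4 = 21.73
Step 4: [ClO] = 1/21.73 = 0.04601 M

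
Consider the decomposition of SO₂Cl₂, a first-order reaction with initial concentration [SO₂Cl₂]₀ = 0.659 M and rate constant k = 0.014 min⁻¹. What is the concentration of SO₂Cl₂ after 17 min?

0.5194 M

Step 1: For a first-order reaction: [SO₂Cl₂] = [SO₂Cl₂]₀ × e^(-kt)
Step 2: [SO₂Cl₂] = 0.659 × e^(-0.014 × 17)
Step 3: [SO₂Cl₂] = 0.659 × e^(-0.238)
Step 4: [SO₂Cl₂] = 0.659 × 0.788203 = 0.5194 M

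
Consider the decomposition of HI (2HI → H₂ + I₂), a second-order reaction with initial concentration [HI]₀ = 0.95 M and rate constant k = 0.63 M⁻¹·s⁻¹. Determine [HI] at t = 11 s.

0.1253 M

Step 1: For a second-order reaction: 1/[HI] = 1/[HI]₀ + kt
Step 2: 1/[HI] = 1/0.95 + 0.63 × 11
Step 3: 1/[HI] = 1.053 + 6.93 = 7.983
Step 4: [HI] = 1/7.983 = 0.1253 M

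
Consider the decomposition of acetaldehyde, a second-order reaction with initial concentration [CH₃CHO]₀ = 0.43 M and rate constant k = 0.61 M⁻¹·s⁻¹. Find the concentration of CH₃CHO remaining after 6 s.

0.1671 M

Step 1: For a second-order reaction: 1/[CH₃CHO] = 1/[CH₃CHO]₀ + kt
Step 2: 1/[CH₃CHO] = 1/0.43 + 0.61 × 6
Step 3: 1/[CH₃CHO] = 2.326 + 3.66 = 5.986
Step 4: [CH₃CHO] = 1/5.986 = 0.1671 M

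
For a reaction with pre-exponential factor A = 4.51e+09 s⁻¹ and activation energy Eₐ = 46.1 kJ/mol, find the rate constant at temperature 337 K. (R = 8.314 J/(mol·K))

3.22e+02 s⁻¹

Step 1: Use the Arrhenius equation: k = A × exp(-Eₐ/RT)
Step 2: Convert Eₐ to J/mol: 46.1 kJ/mol = 46100 J/mol
Step 3: Calculate the exponent: -Eₐ/(RT) = -46100/(8.314 × 337) = -16.45360
Step 4: k = 4.51e+09 × exp(-16.45360)
Step 5: k = 4.51e+09 × 7.14977e-08 = 3.2245e+02 s⁻¹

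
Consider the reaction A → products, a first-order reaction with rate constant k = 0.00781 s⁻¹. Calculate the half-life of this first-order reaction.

88.75 s

Step 1: For a first-order reaction, t₁/₂ = ln(2)/k
Step 2: t₁/₂ = ln(2)/0.00781
Step 3: t₁/₂ = 0.6931/0.00781 = 88.75 s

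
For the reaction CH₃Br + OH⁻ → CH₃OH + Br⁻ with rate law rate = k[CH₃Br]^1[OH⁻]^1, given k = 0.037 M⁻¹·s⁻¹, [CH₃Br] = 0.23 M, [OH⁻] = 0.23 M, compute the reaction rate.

0.001957 M/s

Step 1: The rate law is rate = k[CH₃Br]^1[OH⁻]^1
Step 2: Substitute: rate = 0.037 × (0.23)^1 × (0.23)^1
Step 3: rate = 0.037 × 0.23 × 0.23 = 0.0019573 M/s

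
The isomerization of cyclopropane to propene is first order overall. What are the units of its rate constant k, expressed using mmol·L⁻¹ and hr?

hr⁻¹

Step 1: For overall order n, rate = k × (concentration)^n.
Step 2: Rate has units mmol·L⁻¹·hr⁻¹; concentration term has units (mmol·L⁻¹)^1.
Step 3: k = rate / (concentration)^n, so units of k = (mmol·L⁻¹)^(1-1)·hr⁻¹ = hr⁻¹.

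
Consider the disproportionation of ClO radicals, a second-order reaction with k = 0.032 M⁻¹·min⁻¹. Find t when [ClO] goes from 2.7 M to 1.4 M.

10.75 min

Step 1: For second-order: t = (1/[ClO] - 1/[ClO]₀)/k
Step 2: t = (1/1.4 - 1/2.7)/0.032
Step 3: t = (0.7143 - 0.3704)/0.032
Step 4: t = 0.3439/0.032 = 10.75 min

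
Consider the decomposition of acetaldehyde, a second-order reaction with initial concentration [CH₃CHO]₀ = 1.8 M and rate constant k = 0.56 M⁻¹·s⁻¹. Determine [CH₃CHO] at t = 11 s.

0.1489 M

Step 1: For a second-order reaction: 1/[CH₃CHO] = 1/[CH₃CHO]₀ + kt
Step 2: 1/[CH₃CHO] = 1/1.8 + 0.56 × 11
Step 3: 1/[CH₃CHO] = 0.5556 + 6.16 = 6.716
Step 4: [CH₃CHO] = 1/6.716 = 0.1489 M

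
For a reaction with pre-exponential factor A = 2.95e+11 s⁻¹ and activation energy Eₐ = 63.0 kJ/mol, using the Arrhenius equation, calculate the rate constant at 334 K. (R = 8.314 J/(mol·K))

4.14e+01 s⁻¹

Step 1: Use the Arrhenius equation: k = A × exp(-Eₐ/RT)
Step 2: Convert Eₐ to J/mol: 63.0 kJ/mol = 63000 J/mol
Step 3: Calculate the exponent: -Eₐ/(RT) = -63000/(8.314 × 334) = -22.68737
Step 4: k = 2.95e+11 × exp(-22.68737)
Step 5: k = 2.95e+11 × 1.40281e-10 = 4.1383e+01 s⁻¹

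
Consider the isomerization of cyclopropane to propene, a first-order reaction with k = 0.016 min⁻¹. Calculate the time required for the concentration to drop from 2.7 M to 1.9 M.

21.96 min

Step 1: For first-order: t = ln([cyclopropane]₀/[cyclopropane])/k
Step 2: t = ln(2.7/1.9)/0.016
Step 3: t = ln(1.421)/0.016
Step 4: t = 0.3514/0.016 = 21.96 min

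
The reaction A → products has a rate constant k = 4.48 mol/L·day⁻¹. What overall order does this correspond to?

zeroth order (0)

Step 1: The units of k for an nth-order reaction are (concentration)^(1-n)·(time)⁻¹.
Step 2: Here k has units mol/L·day⁻¹, so the concentration exponent is 1.
Step 3: 1 - n = 1 ⇒ n = 0. The reaction is zeroth order.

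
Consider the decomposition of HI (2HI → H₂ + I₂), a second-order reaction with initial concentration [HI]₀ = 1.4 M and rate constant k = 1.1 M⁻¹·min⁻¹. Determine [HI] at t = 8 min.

0.1051 M

Step 1: For a second-order reaction: 1/[HI] = 1/[HI]₀ + kt
Step 2: 1/[HI] = 1/1.4 + 1.1 × 8
Step 3: 1/[HI] = 0.7143 + 8.8 = 9.514
Step 4: [HI] = 1/9.514 = 0.1051 M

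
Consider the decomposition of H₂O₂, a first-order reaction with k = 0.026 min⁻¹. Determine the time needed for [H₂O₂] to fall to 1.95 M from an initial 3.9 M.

26.66 min

Step 1: For first-order: t = ln([H₂O₂]₀/[H₂O₂])/k
Step 2: t = ln(3.9/1.95)/0.026
Step 3: t = ln(2)/0.026
Step 4: t = 0.6931/0.026 = 26.66 min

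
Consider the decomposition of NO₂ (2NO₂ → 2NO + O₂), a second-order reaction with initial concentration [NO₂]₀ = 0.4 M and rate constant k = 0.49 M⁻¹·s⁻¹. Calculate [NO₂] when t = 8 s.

0.1558 M

Step 1: For a second-order reaction: 1/[NO₂] = 1/[NO₂]₀ + kt
Step 2: 1/[NO₂] = 1/0.4 + 0.49 × 8
Step 3: 1/[NO₂] = 2.5 + 3.92 = 6.42
Step 4: [NO₂] = 1/6.42 = 0.1558 M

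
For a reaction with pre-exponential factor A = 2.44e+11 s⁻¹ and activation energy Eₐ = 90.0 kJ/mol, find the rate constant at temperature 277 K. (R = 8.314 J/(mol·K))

2.60e-06 s⁻¹

Step 1: Use the Arrhenius equation: k = A × exp(-Eₐ/RT)
Step 2: Convert Eₐ to J/mol: 90.0 kJ/mol = 90000 J/mol
Step 3: Calculate the exponent: -Eₐ/(RT) = -90000/(8.314 × 277) = -39.07983
Step 4: k = 2.44e+11 × exp(-39.07983)
Step 5: k = 2.44e+11 × 1.06622e-17 = 2.6016e-06 s⁻¹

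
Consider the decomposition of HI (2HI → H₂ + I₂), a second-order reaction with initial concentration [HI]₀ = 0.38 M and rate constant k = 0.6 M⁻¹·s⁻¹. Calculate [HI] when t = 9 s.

0.1245 M

Step 1: For a second-order reaction: 1/[HI] = 1/[HI]₀ + kt
Step 2: 1/[HI] = 1/0.38 + 0.6 × 9
Step 3: 1/[HI] = 2.632 + 5.4 = 8.032
Step 4: [HI] = 1/8.032 = 0.1245 M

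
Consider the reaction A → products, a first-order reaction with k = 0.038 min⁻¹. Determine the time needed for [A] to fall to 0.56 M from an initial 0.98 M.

14.73 min

Step 1: For first-order: t = ln([A]₀/[A])/k
Step 2: t = ln(0.98/0.56)/0.038
Step 3: t = ln(1.75)/0.038
Step 4: t = 0.5596/0.038 = 14.73 min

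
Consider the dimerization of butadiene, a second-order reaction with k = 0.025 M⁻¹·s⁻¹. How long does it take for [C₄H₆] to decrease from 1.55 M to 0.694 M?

31.83 s

Step 1: For second-order: t = (1/[C₄H₆] - 1/[C₄H₆]₀)/k
Step 2: t = (1/0.694 - 1/1.55)/0.025
Step 3: t = (1.441 - 0.6452)/0.025
Step 4: t = 0.7958/0.025 = 31.83 s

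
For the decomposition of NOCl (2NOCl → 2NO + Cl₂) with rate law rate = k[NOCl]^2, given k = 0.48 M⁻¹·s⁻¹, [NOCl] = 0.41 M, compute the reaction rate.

0.08069 M/s

Step 1: Identify the rate law: rate = k[NOCl]^2
Step 2: Substitute values: rate = 0.48 × (0.41)^2
Step 3: Calculate: rate = 0.48 × 0.1681 = 0.080688 M/s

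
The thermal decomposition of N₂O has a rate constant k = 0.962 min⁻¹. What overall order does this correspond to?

first order (1)

Step 1: The units of k for an nth-order reaction are (concentration)^(1-n)·(time)⁻¹.
Step 2: Here k has units min⁻¹, so the concentration exponent is 0.
Step 3: 1 - n = 0 ⇒ n = 1. The reaction is first order.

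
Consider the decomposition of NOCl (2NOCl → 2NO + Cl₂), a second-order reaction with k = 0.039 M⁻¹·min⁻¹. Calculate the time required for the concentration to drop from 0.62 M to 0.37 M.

27.94 min

Step 1: For second-order: t = (1/[NOCl] - 1/[NOCl]₀)/k
Step 2: t = (1/0.37 - 1/0.62)/0.039
Step 3: t = (2.703 - 1.613)/0.039
Step 4: t = 1.09/0.039 = 27.94 min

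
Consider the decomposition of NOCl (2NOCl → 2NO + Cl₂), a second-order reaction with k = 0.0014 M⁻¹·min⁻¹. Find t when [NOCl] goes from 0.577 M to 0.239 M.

1751 min

Step 1: For second-order: t = (1/[NOCl] - 1/[NOCl]₀)/k
Step 2: t = (1/0.239 - 1/0.577)/0.0014
Step 3: t = (4.184 - 1.733)/0.0014
Step 4: t = 2.451/0.0014 = 1751 min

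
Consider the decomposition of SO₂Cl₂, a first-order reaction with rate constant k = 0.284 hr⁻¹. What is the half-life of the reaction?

2.441 hr

Step 1: For a first-order reaction, t₁/₂ = ln(2)/k
Step 2: t₁/₂ = ln(2)/0.284
Step 3: t₁/₂ = 0.6931/0.284 = 2.441 hr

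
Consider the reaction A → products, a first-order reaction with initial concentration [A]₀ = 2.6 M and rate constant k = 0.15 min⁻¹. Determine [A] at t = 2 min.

1.926 M

Step 1: For a first-order reaction: [A] = [A]₀ × e^(-kt)
Step 2: [A] = 2.6 × e^(-0.15 × 2)
Step 3: [A] = 2.6 × e^(-0.3)
Step 4: [A] = 2.6 × 0.740818 = 1.926 M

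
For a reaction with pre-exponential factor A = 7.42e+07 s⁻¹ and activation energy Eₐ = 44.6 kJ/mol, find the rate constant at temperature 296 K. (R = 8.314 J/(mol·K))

9.99e-01 s⁻¹

Step 1: Use the Arrhenius equation: k = A × exp(-Eₐ/RT)
Step 2: Convert Eₐ to J/mol: 44.6 kJ/mol = 44600 J/mol
Step 3: Calculate the exponent: -Eₐ/(RT) = -44600/(8.314 × 296) = -18.12313
Step 4: k = 7.42e+07 × exp(-18.12313)
Step 5: k = 7.42e+07 × 1.34656e-08 = 9.9915e-01 s⁻¹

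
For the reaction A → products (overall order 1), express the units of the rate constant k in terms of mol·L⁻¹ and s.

s⁻¹

Step 1: For overall order n, rate = k × (concentration)^n.
Step 2: Rate has units mol·L⁻¹·s⁻¹; concentration term has units (mol·L⁻¹)^1.
Step 3: k = rate / (concentration)^n, so units of k = (mol·L⁻¹)^(1-1)·s⁻¹ = s⁻¹.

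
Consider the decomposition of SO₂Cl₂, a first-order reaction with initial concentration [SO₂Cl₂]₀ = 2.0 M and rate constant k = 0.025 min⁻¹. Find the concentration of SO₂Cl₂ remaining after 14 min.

1.409 M

Step 1: For a first-order reaction: [SO₂Cl₂] = [SO₂Cl₂]₀ × e^(-kt)
Step 2: [SO₂Cl₂] = 2.0 × e^(-0.025 × 14)
Step 3: [SO₂Cl₂] = 2.0 × e^(-0.35)
Step 4: [SO₂Cl₂] = 2.0 × 0.704688 = 1.409 M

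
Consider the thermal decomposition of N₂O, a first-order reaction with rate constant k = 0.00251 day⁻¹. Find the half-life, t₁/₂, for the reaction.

276.2 day

Step 1: For a first-order reaction, t₁/₂ = ln(2)/k
Step 2: t₁/₂ = ln(2)/0.00251
Step 3: t₁/₂ = 0.6931/0.00251 = 276.2 day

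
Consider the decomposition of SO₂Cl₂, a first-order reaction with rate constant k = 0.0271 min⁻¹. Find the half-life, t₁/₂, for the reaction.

25.58 min

Step 1: For a first-order reaction, t₁/₂ = ln(2)/k
Step 2: t₁/₂ = ln(2)/0.0271
Step 3: t₁/₂ = 0.6931/0.0271 = 25.58 min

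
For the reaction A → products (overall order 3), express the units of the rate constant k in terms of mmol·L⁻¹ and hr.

(mmol·L⁻¹)⁻²·hr⁻¹

Step 1: For overall order n, rate = k × (concentration)^n.
Step 2: Rate has units mmol·L⁻¹·hr⁻¹; concentration term has units (mmol·L⁻¹)^3.
Step 3: k = rate / (concentration)^n, so units of k = (mmol·L⁻¹)^(1-3)·hr⁻¹ = (mmol·L⁻¹)⁻²·hr⁻¹.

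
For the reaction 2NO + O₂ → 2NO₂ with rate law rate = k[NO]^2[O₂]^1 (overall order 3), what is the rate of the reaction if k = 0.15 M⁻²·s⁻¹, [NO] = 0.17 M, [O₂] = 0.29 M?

0.001257 M/s

Step 1: The rate law is rate = k[NO]^2[O₂]^1, overall order = 2+1 = 3
Step 2: Substitute values: rate = 0.15 × (0.17)^2 × (0.29)^1
Step 3: rate = 0.15 × 0.0289 × 0.29 = 0.00125715 M/s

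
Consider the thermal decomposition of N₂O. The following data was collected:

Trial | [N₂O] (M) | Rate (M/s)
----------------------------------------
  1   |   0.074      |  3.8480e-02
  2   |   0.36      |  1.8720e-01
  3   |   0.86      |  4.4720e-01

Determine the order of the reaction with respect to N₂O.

first order (1)

Step 1: Compare trials to find order n where rate₂/rate₁ = ([N₂O]₂/[N₂O]₁)^n
Step 2: rate₂/rate₁ = 1.8720e-01/3.8480e-02 = 4.865
Step 3: [N₂O]₂/[N₂O]₁ = 0.36/0.074 = 4.865
Step 4: n = ln(4.865)/ln(4.865) = 1.00 ≈ 1
Step 5: The reaction is first order in N₂O.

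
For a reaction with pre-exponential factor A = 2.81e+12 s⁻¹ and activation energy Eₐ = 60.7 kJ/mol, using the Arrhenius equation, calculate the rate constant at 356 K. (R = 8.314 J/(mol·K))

3.48e+03 s⁻¹

Step 1: Use the Arrhenius equation: k = A × exp(-Eₐ/RT)
Step 2: Convert Eₐ to J/mol: 60.7 kJ/mol = 60700 J/mol
Step 3: Calculate the exponent: -Eₐ/(RT) = -60700/(8.314 × 356) = -20.50825
Step 4: k = 2.81e+12 × exp(-20.50825)
Step 5: k = 2.81e+12 × 1.23988e-09 = 3.4841e+03 s⁻¹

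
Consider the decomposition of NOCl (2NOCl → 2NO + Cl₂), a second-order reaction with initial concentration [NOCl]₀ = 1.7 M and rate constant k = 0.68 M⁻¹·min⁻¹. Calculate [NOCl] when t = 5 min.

0.2507 M

Step 1: For a second-order reaction: 1/[NOCl] = 1/[NOCl]₀ + kt
Step 2: 1/[NOCl] = 1/1.7 + 0.68 × 5
Step 3: 1/[NOCl] = 0.5882 + 3.4 = 3.988
Step 4: [NOCl] = 1/3.988 = 0.2507 M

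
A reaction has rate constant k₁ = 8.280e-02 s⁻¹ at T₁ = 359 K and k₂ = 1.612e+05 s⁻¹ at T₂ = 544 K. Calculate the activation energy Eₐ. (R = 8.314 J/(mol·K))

127.1 kJ/mol

Step 1: Use the two-temperature Arrhenius form: ln(k₂/k₁) = -Eₐ/R × (1/T₂ - 1/T₁)
Step 2: ln(k₂/k₁) = ln(1.612e+05/8.280e-02) = ln(1.94686e+06) = 14.4817
Step 3: 1/T₂ - 1/T₁ = 1/544 - 1/359 = -9.472800e-04 K⁻¹
Step 4: Eₐ = -R × ln(k₂/k₁) / (1/T₂ - 1/T₁) = -8.314 × 14.4817 / -9.472800e-04
Step 5: Eₐ = 1.2710e+05 J/mol = 127.1 kJ/mol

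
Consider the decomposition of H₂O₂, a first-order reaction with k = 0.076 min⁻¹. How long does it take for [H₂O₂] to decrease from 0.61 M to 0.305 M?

9.12 min

Step 1: For first-order: t = ln([H₂O₂]₀/[H₂O₂])/k
Step 2: t = ln(0.61/0.305)/0.076
Step 3: t = ln(2)/0.076
Step 4: t = 0.6931/0.076 = 9.12 min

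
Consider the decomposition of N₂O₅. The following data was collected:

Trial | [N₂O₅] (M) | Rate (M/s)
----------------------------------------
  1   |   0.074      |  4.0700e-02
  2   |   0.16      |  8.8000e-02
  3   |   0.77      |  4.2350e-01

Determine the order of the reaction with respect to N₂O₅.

first order (1)

Step 1: Compare trials to find order n where rate₂/rate₁ = ([N₂O₅]₂/[N₂O₅]₁)^n
Step 2: rate₂/rate₁ = 8.8000e-02/4.0700e-02 = 2.162
Step 3: [N₂O₅]₂/[N₂O₅]₁ = 0.16/0.074 = 2.162
Step 4: n = ln(2.162)/ln(2.162) = 1.00 ≈ 1
Step 5: The reaction is first order in N₂O₅.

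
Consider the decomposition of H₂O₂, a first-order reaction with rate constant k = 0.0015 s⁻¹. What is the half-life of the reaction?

462.1 s

Step 1: For a first-order reaction, t₁/₂ = ln(2)/k
Step 2: t₁/₂ = ln(2)/0.0015
Step 3: t₁/₂ = 0.6931/0.0015 = 462.1 s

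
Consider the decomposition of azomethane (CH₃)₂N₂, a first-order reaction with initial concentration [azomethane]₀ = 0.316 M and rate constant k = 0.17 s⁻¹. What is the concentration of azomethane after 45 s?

0.0001504 M

Step 1: For a first-order reaction: [azomethane] = [azomethane]₀ × e^(-kt)
Step 2: [azomethane] = 0.316 × e^(-0.17 × 45)
Step 3: [azomethane] = 0.316 × e^(-7.65)
Step 4: [azomethane] = 0.316 × 0.000476044 = 0.0001504 M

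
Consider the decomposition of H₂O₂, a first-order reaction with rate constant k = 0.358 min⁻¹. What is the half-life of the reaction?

1.936 min

Step 1: For a first-order reaction, t₁/₂ = ln(2)/k
Step 2: t₁/₂ = ln(2)/0.358
Step 3: t₁/₂ = 0.6931/0.358 = 1.936 min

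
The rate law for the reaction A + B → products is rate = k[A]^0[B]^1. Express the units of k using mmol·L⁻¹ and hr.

hr⁻¹

Step 1: Overall order = 0 + 1 = 1.
Step 2: rate has units mmol·L⁻¹·hr⁻¹; [A]^0[B]^1 has units (mmol·L⁻¹)^1.
Step 3: k = rate/([A]^0[B]^1), so units of k = (mmol·L⁻¹)^(1-1)·hr⁻¹ = hr⁻¹.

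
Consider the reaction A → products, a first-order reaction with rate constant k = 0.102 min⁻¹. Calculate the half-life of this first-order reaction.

6.796 min

Step 1: For a first-order reaction, t₁/₂ = ln(2)/k
Step 2: t₁/₂ = ln(2)/0.102
Step 3: t₁/₂ = 0.6931/0.102 = 6.796 min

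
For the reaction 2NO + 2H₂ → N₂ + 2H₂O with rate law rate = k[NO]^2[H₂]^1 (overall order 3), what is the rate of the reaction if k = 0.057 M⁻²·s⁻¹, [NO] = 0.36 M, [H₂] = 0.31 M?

0.00229 M/s

Step 1: The rate law is rate = k[NO]^2[H₂]^1, overall order = 2+1 = 3
Step 2: Substitute values: rate = 0.057 × (0.36)^2 × (0.31)^1
Step 3: rate = 0.057 × 0.1296 × 0.31 = 0.00229003 M/s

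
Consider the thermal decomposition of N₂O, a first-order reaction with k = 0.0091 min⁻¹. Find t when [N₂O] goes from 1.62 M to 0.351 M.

168.1 min

Step 1: For first-order: t = ln([N₂O]₀/[N₂O])/k
Step 2: t = ln(1.62/0.351)/0.0091
Step 3: t = ln(4.615)/0.0091
Step 4: t = 1.529/0.0091 = 168.1 min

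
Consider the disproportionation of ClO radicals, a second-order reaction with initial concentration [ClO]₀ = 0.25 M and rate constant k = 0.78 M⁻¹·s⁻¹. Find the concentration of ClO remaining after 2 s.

0.1799 M

Step 1: For a second-order reaction: 1/[ClO] = 1/[ClO]₀ + kt
Step 2: 1/[ClO] = 1/0.25 + 0.78 × 2
Step 3: 1/[ClO] = 4 + 1.56 = 5.56
Step 4: [ClO] = 1/5.56 = 0.1799 M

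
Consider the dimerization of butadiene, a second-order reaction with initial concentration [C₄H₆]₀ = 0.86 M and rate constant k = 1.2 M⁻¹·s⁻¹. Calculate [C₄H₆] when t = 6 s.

0.1196 M

Step 1: For a second-order reaction: 1/[C₄H₆] = 1/[C₄H₆]₀ + kt
Step 2: 1/[C₄H₆] = 1/0.86 + 1.2 × 6
Step 3: 1/[C₄H₆] = 1.163 + 7.2 = 8.363
Step 4: [C₄H₆] = 1/8.363 = 0.1196 M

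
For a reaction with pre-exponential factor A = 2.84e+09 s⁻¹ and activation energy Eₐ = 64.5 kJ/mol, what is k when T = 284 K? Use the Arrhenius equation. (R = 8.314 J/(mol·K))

3.89e-03 s⁻¹

Step 1: Use the Arrhenius equation: k = A × exp(-Eₐ/RT)
Step 2: Convert Eₐ to J/mol: 64.5 kJ/mol = 64500 J/mol
Step 3: Calculate the exponent: -Eₐ/(RT) = -64500/(8.314 × 284) = -27.31690
Step 4: k = 2.84e+09 × exp(-27.31690)
Step 5: k = 2.84e+09 × 1.36906e-12 = 3.8881e-03 s⁻¹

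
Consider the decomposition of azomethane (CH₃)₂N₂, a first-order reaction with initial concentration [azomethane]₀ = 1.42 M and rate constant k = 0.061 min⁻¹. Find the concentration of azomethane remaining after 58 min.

0.04128 M

Step 1: For a first-order reaction: [azomethane] = [azomethane]₀ × e^(-kt)
Step 2: [azomethane] = 1.42 × e^(-0.061 × 58)
Step 3: [azomethane] = 1.42 × e^(-3.538)
Step 4: [azomethane] = 1.42 × 0.0290714 = 0.04128 M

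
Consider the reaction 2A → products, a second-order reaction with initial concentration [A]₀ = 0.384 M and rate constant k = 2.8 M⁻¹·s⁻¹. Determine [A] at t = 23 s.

0.01492 M

Step 1: For a second-order reaction: 1/[A] = 1/[A]₀ + kt
Step 2: 1/[A] = 1/0.384 + 2.8 × 23
Step 3: 1/[A] = 2.604 + 64.4 = 67
Step 4: [A] = 1/67 = 0.01492 M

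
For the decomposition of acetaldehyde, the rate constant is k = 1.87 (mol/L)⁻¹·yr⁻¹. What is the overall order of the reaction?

second order (2)

Step 1: The units of k for an nth-order reaction are (concentration)^(1-n)·(time)⁻¹.
Step 2: Here k has units (mol/L)⁻¹·yr⁻¹, so the concentration exponent is -1.
Step 3: 1 - n = -1 ⇒ n = 2. The reaction is second order.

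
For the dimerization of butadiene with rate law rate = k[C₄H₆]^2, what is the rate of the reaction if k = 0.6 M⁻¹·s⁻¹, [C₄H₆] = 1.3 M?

1.014 M/s

Step 1: Identify the rate law: rate = k[C₄H₆]^2
Step 2: Substitute values: rate = 0.6 × (1.3)^2
Step 3: Calculate: rate = 0.6 × 1.69 = 1.014 M/s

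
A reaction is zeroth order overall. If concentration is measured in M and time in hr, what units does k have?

M·hr⁻¹

Step 1: For overall order n, rate = k × (concentration)^n.
Step 2: Rate has units M·hr⁻¹; concentration term has units M^0.
Step 3: k = rate / (concentration)^n, so units of k = M^(1-0)·hr⁻¹ = M·hr⁻¹.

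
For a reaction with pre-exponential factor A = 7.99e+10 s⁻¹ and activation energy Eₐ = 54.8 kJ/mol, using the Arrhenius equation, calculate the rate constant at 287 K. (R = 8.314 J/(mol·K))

8.48e+00 s⁻¹

Step 1: Use the Arrhenius equation: k = A × exp(-Eₐ/RT)
Step 2: Convert Eₐ to J/mol: 54.8 kJ/mol = 54800 J/mol
Step 3: Calculate the exponent: -Eₐ/(RT) = -54800/(8.314 × 287) = -22.96617
Step 4: k = 7.99e+10 × exp(-22.96617)
Step 5: k = 7.99e+10 × 1.06150e-10 = 8.4814e+00 s⁻¹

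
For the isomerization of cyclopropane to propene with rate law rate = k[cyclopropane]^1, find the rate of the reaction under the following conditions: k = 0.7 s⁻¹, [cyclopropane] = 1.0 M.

0.7 M/s

Step 1: Identify the rate law: rate = k[cyclopropane]^1
Step 2: Substitute values: rate = 0.7 × (1.0)^1
Step 3: Calculate: rate = 0.7 × 1 = 0.7 M/s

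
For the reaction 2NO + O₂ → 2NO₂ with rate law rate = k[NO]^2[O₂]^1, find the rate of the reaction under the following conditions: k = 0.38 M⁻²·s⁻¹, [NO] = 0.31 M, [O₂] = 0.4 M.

0.01461 M/s

Step 1: The rate law is rate = k[NO]^2[O₂]^1
Step 2: Substitute: rate = 0.38 × (0.31)^2 × (0.4)^1
Step 3: rate = 0.38 × 0.0961 × 0.4 = 0.0146072 M/s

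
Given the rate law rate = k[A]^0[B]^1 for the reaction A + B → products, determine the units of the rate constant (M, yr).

yr⁻¹

Step 1: Overall order = 0 + 1 = 1.
Step 2: rate has units M·yr⁻¹; [A]^0[B]^1 has units M^1.
Step 3: k = rate/([A]^0[B]^1), so units of k = M^(1-1)·yr⁻¹ = yr⁻¹.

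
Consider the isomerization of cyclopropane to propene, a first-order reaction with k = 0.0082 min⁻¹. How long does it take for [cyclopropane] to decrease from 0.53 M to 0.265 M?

84.53 min

Step 1: For first-order: t = ln([cyclopropane]₀/[cyclopropane])/k
Step 2: t = ln(0.53/0.265)/0.0082
Step 3: t = ln(2)/0.0082
Step 4: t = 0.6931/0.0082 = 84.53 min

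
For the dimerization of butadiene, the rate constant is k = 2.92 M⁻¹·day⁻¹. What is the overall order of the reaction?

second order (2)

Step 1: The units of k for an nth-order reaction are (concentration)^(1-n)·(time)⁻¹.
Step 2: Here k has units M⁻¹·day⁻¹, so the concentration exponent is -1.
Step 3: 1 - n = -1 ⇒ n = 2. The reaction is second order.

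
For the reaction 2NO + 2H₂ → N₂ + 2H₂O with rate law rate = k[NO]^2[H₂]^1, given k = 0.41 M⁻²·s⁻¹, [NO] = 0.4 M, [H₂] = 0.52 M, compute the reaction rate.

0.03411 M/s

Step 1: The rate law is rate = k[NO]^2[H₂]^1
Step 2: Substitute: rate = 0.41 × (0.4)^2 × (0.52)^1
Step 3: rate = 0.41 × 0.16 × 0.52 = 0.034112 M/s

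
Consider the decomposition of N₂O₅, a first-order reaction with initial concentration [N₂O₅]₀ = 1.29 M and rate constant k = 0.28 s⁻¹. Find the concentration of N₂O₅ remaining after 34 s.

9.465e-05 M

Step 1: For a first-order reaction: [N₂O₅] = [N₂O₅]₀ × e^(-kt)
Step 2: [N₂O₅] = 1.29 × e^(-0.28 × 34)
Step 3: [N₂O₅] = 1.29 × e^(-9.52)
Step 4: [N₂O₅] = 1.29 × 7.33697e-05 = 9.465e-05 M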